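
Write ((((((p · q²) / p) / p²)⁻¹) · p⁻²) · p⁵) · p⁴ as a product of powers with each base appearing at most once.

p⁹q⁻²

((((((p · q²) / p) / p²)⁻¹) · p⁻²) · p⁵) · p⁴
= ((((((p · q²) / p)⁻¹) / ((p²)⁻¹)) · p⁻²) · p⁵) · p⁴    [power of a quotient]
= ((((((p · q²)⁻¹) / (p⁻¹)) / ((p²)⁻¹)) · p⁻²) · p⁵) · p⁴    [power of a quotient]
= ((((((p⁻¹) · ((q²)⁻¹)) / (p⁻¹)) / ((p²)⁻¹)) · p⁻²) · p⁵) · p⁴    [power of a product]
= (((((p⁻¹ · q⁻²) / (p⁻¹)) / ((p²)⁻¹)) · p⁻²) · p⁵) · p⁴    [power of a power]
= (((((p⁻¹ · q⁻²) / p⁻¹) / p⁻²) · p⁻²) · p⁵) · p⁴    [power of a power]
= p⁹q⁻²    [quotient of powers; product of powers]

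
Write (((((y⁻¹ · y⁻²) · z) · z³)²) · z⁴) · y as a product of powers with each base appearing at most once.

y⁻⁵z¹²

(((((y⁻¹ · y⁻²) · z) · z³)²) · z⁴) · y
= (((((y⁻¹ · y⁻²) · z)²) · ((z³)²)) · z⁴) · y    [power of a product]
= (((((y⁻¹ · y⁻²)²) · (z²)) · ((z³)²)) · z⁴) · y    [power of a product]
= ((((((y⁻¹)²) · ((y⁻²)²)) · (z²)) · ((z³)²)) · z⁴) · y    [power of a product]
= ((((y⁻² · ((y⁻²)²)) · (z²)) · ((z³)²)) · z⁴) · y    [power of a power]
= ((((y⁻² · y⁻⁴) · (z²)) · ((z³)²)) · z⁴) · y    [power of a power]
= (((y⁻⁶ · (z²)) · ((z³)²)) · z⁴) · y    [product of powers]
= (((y⁻⁶ · z²) · z⁶) · z⁴) · y    [power of a power]
= y⁻⁵z¹²    [product of powers]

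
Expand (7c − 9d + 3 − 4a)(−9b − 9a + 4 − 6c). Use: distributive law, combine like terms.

(7c − 9d + 3 − 4a)(−9b − 9a + 4 − 6c)
= −63bc − 63ac + 28c − 42c² + 81bd + 81ad − 36d + 54cd − 27b − 27a + 12 − 18c + 36ab + 36a² − 16a + 24ac    [distributive law]
= −63bc − 39ac + 10c − 42c² + 81bd + 81ad − 36d + 54cd − 27b − 43a + 12 + 36ab + 36a²    [combine like terms]

−63bc − 39ac + 10c − 42c² + 81bd + 81ad − 36d + 54cd − 27b − 43a + 12 + 36ab + 36a²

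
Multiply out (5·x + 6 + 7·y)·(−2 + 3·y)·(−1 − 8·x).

106·x + 80·x² − 47·x·y − 120·x²·y + 12 − 4·y − 21·y² − 168·x·y²

(5·x + 6 + 7·y)·(−2 + 3·y)·(−1 − 8·x)
= (−10·x + 15·x·y − 12 + 18·y − 14·y + 21·y²)·(−1 − 8·x)    [distributive law]
= (−10·x + 15·x·y − 12 + 4·y + 21·y²)·(−1 − 8·x)    [combine like terms]
= 10·x + 80·x² − 15·x·y − 120·x²·y + 12 + 96·x − 4·y − 32·x·y − 21·y² − 168·x·y²    [distributive law]
= 106·x + 80·x² − 47·x·y − 120·x²·y + 12 − 4·y − 21·y² − 168·x·y²    [combine like terms]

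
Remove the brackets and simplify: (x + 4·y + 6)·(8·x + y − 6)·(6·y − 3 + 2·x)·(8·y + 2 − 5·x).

(x + 4·y + 6)·(8·x + y − 6)·(6·y − 3 + 2·x)·(8·y + 2 − 5·x)
= (8·x^2 + x·y − 6·x + 32·x·y + 4·y^2 − 24·y + 48·x + 6·y − 36)·(6·y − 3 + 2·x)·(8·y + 2 − 5·x)    [distributive law]
= (8·x^2 + 33·x·y + 42·x + 4·y^2 − 18·y − 36)·(6·y − 3 + 2·x)·(8·y + 2 − 5·x)    [combine like terms]
= (48·x^2·y − 24·x^2 + 16·x^3 + 198·x·y^2 − 99·x·y + 66·x^2·y + 252·x·y − 126·x + 84·x^2 + 24·y^3 − 12·y^2 + 8·x·y^2 − 108·y^2 + 54·y − 36·x·y − 216·y + 108 − 72·x)·(8·y + 2 − 5·x)    [distributive law]
= (114·x^2·y + 60·x^2 + 16·x^3 + 206·x·y^2 + 117·x·y − 198·x + 24·y^3 − 120·y^2 − 162·y + 108)·(8·y + 2 − 5·x)    [combine like terms]
= 912·x^2·y^2 + 228·x^2·y − 570·x^3·y + 480·x^2·y + 120·x^2 − 300·x^3 + 128·x^3·y + 32·x^3 − 80·x^4 + 1648·x·y^3 + 412·x·y^2 − 1030·x^2·y^2 + 936·x·y^2 + 234·x·y − 585·x^2·y − 1584·x·y − 396·x + 990·x^2 + 192·y^4 + 48·y^3 − 120·x·y^3 − 960·y^3 − 240·y^2 + 600·x·y^2 − 1296·y^2 − 324·y + 810·x·y + 864·y + 216 − 540·x    [distributive law]
= −118·x^2·y^2 + 123·x^2·y − 442·x^3·y + 1110·x^2 − 268·x^3 − 80·x^4 + 1528·x·y^3 + 1948·x·y^2 − 540·x·y − 936·x + 192·y^4 − 912·y^3 − 1536·y^2 + 540·y + 216    [combine like terms]

−118·x^2·y^2 + 123·x^2·y − 442·x^3·y + 1110·x^2 − 268·x^3 − 80·x^4 + 1528·x·y^3 + 1948·x·y^2 − 540·x·y − 936·x + 192·y^4 − 912·y^3 − 1536·y^2 + 540·y + 216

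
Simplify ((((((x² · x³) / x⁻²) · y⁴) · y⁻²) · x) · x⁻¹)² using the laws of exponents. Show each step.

x¹⁴·y⁴

((((((x² · x³) / x⁻²) · y⁴) · y⁻²) · x) · x⁻¹)²
= ((((((x² · x³) / x⁻²) · y⁴) · y⁻²) · x)²) · ((x⁻¹)²)    [power of a product]
= ((((((x² · x³) / x⁻²) · y⁴) · y⁻²)²) · (x²)) · ((x⁻¹)²)    [power of a product]
= ((((((x² · x³) / x⁻²) · y⁴)²) · ((y⁻²)²)) · (x²)) · ((x⁻¹)²)    [power of a product]
= ((((((x² · x³) / x⁻²)²) · ((y⁴)²)) · ((y⁻²)²)) · (x²)) · ((x⁻¹)²)    [power of a product]
= ((((((x² · x³)²) / ((x⁻²)²)) · ((y⁴)²)) · ((y⁻²)²)) · (x²)) · ((x⁻¹)²)    [power of a quotient]
= (((((((x²)²) · ((x³)²)) / ((x⁻²)²)) · ((y⁴)²)) · ((y⁻²)²)) · (x²)) · ((x⁻¹)²)    [power of a product]
= (((((x⁴ · ((x³)²)) / ((x⁻²)²)) · ((y⁴)²)) · ((y⁻²)²)) · (x²)) · ((x⁻¹)²)    [power of a power]
= (((((x⁴ · x⁶) / ((x⁻²)²)) · ((y⁴)²)) · ((y⁻²)²)) · (x²)) · ((x⁻¹)²)    [power of a power]
= ((((x¹⁰ / ((x⁻²)²)) · ((y⁴)²)) · ((y⁻²)²)) · (x²)) · ((x⁻¹)²)    [product of powers]
= ((((x¹⁰ / x⁻⁴) · ((y⁴)²)) · ((y⁻²)²)) · (x²)) · ((x⁻¹)²)    [power of a power]
= (((x¹⁴ · ((y⁴)²)) · ((y⁻²)²)) · (x²)) · ((x⁻¹)²)    [quotient of powers]
= (((x¹⁴ · y⁸) · ((y⁻²)²)) · (x²)) · ((x⁻¹)²)    [power of a power]
= (((x¹⁴ · y⁸) · y⁻⁴) · (x²)) · ((x⁻¹)²)    [power of a power]
= (((x¹⁴ · y⁸) · y⁻⁴) · x²) · x⁻²    [power of a power]
= x¹⁴·y⁴    [product of powers]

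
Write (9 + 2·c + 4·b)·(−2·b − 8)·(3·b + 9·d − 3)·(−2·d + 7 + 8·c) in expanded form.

−252·b^2·d − 882·b^2 − 1092·b^2·c + 900·b·d^2 − 3018·b·d − 3780·b·c·d − 462·b − 780·b·c + 1296·d^2 − 4968·d − 6288·c·d + 1512 + 2064·c − 552·b^2·c·d − 96·b^2·c^2 + 72·b·c·d^2 − 288·b·c^2·d − 288·b·c^2 + 288·c·d^2 − 1152·c^2·d + 384·c^2 + 48·b^3·d − 168·b^3 − 192·b^3·c + 144·b^2·d^2

(9 + 2·c + 4·b)·(−2·b − 8)·(3·b + 9·d − 3)·(−2·d + 7 + 8·c)
= (−18·b − 72 − 4·b·c − 16·c − 8·b^2 − 32·b)·(3·b + 9·d − 3)·(−2·d + 7 + 8·c)    [distributive law]
= (−50·b − 72 − 4·b·c − 16·c − 8·b^2)·(3·b + 9·d − 3)·(−2·d + 7 + 8·c)    [combine like terms]
= (−150·b^2 − 450·b·d + 150·b − 216·b − 648·d + 216 − 12·b^2·c − 36·b·c·d + 12·b·c − 48·b·c − 144·c·d + 48·c − 24·b^3 − 72·b^2·d + 24·b^2)·(−2·d + 7 + 8·c)    [distributive law]
= (−126·b^2 − 450·b·d − 66·b − 648·d + 216 − 12·b^2·c − 36·b·c·d − 36·b·c − 144·c·d + 48·c − 24·b^3 − 72·b^2·d)·(−2·d + 7 + 8·c)    [combine like terms]
= 252·b^2·d − 882·b^2 − 1008·b^2·c + 900·b·d^2 − 3150·b·d − 3600·b·c·d + 132·b·d − 462·b − 528·b·c + 1296·d^2 − 4536·d − 5184·c·d − 432·d + 1512 + 1728·c + 24·b^2·c·d − 84·b^2·c − 96·b^2·c^2 + 72·b·c·d^2 − 252·b·c·d − 288·b·c^2·d + 72·b·c·d − 252·b·c − 288·b·c^2 + 288·c·d^2 − 1008·c·d − 1152·c^2·d − 96·c·d + 336·c + 384·c^2 + 48·b^3·d − 168·b^3 − 192·b^3·c + 144·b^2·d^2 − 504·b^2·d − 576·b^2·c·d    [distributive law]
= −252·b^2·d − 882·b^2 − 1092·b^2·c + 900·b·d^2 − 3018·b·d − 3780·b·c·d − 462·b − 780·b·c + 1296·d^2 − 4968·d − 6288·c·d + 1512 + 2064·c − 552·b^2·c·d − 96·b^2·c^2 + 72·b·c·d^2 − 288·b·c^2·d − 288·b·c^2 + 288·c·d^2 − 1152·c^2·d + 384·c^2 + 48·b^3·d − 168·b^3 − 192·b^3·c + 144·b^2·d^2    [combine like terms]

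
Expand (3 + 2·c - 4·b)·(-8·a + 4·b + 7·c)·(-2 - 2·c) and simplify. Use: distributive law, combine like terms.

(3 + 2·c - 4·b)·(-8·a + 4·b + 7·c)·(-2 - 2·c)
= (-24·a + 12·b + 21·c - 16·a·c + 8·b·c + 14·c² + 32·a·b - 16·b² - 28·b·c)·(-2 - 2·c)    [distributive law]
= (-24·a + 12·b + 21·c - 16·a·c - 20·b·c + 14·c² + 32·a·b - 16·b²)·(-2 - 2·c)    [combine like terms]
= 48·a + 48·a·c - 24·b - 24·b·c - 42·c - 42·c² + 32·a·c + 32·a·c² + 40·b·c + 40·b·c² - 28·c² - 28·c³ - 64·a·b - 64·a·b·c + 32·b² + 32·b²·c    [distributive law]
= 48·a + 80·a·c - 24·b + 16·b·c - 42·c - 70·c² + 32·a·c² + 40·b·c² - 28·c³ - 64·a·b - 64·a·b·c + 32·b² + 32·b²·c    [combine like terms]

48·a + 80·a·c - 24·b + 16·b·c - 42·c - 70·c² + 32·a·c² + 40·b·c² - 28·c³ - 64·a·b - 64·a·b·c + 32·b² + 32·b²·c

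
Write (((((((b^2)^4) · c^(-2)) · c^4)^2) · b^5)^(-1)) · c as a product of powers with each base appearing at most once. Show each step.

b^(-21)·c^(-3)

(((((((b^2)^4) · c^(-2)) · c^4)^2) · b^5)^(-1)) · c
= (((((((b^2)^4) · c^(-2)) · c^4)^2)^(-1)) · ((b^5)^(-1))) · c    [power of a product]
= ((((((b^2)^4) · c^(-2)) · c^4)^(-2)) · ((b^5)^(-1))) · c    [power of a power]
= ((((((b^2)^4) · c^(-2))^(-2)) · ((c^4)^(-2))) · ((b^5)^(-1))) · c    [power of a product]
= ((((((b^2)^4)^(-2)) · ((c^(-2))^(-2))) · ((c^4)^(-2))) · ((b^5)^(-1))) · c    [power of a product]
= (((((b^2)^(-8)) · ((c^(-2))^(-2))) · ((c^4)^(-2))) · ((b^5)^(-1))) · c    [power of a power]
= (((b^(-16) · ((c^(-2))^(-2))) · ((c^4)^(-2))) · ((b^5)^(-1))) · c    [power of a power]
= (((b^(-16) · c^4) · ((c^4)^(-2))) · ((b^5)^(-1))) · c    [power of a power]
= (((b^(-16) · c^4) · c^(-8)) · ((b^5)^(-1))) · c    [power of a power]
= (((b^(-16) · c^4) · c^(-8)) · b^(-5)) · c    [power of a power]
= b^(-21)·c^(-3)    [product of powers]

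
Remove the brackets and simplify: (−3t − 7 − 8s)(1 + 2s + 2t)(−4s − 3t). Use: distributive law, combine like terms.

134st + 51t^2 + 136s^2t + 90st^2 + 18t^3 + 28s + 21t + 88s^2 + 64s^3

(−3t − 7 − 8s)(1 + 2s + 2t)(−4s − 3t)
= (−3t − 6st − 6t^2 − 7 − 14s − 14t − 8s − 16s^2 − 16st)(−4s − 3t)    [distributive law]
= (−17t − 22st − 6t^2 − 7 − 22s − 16s^2)(−4s − 3t)    [combine like terms]
= 68st + 51t^2 + 88s^2t + 66st^2 + 24st^2 + 18t^3 + 28s + 21t + 88s^2 + 66st + 64s^3 + 48s^2t    [distributive law]
= 134st + 51t^2 + 136s^2t + 90st^2 + 18t^3 + 28s + 21t + 88s^2 + 64s^3    [combine like terms]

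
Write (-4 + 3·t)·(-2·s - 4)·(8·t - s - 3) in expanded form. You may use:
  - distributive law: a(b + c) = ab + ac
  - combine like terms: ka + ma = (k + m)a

94·s·t - 8·s^2 - 40·s + 164·t - 48 - 48·s·t^2 + 6·s^2·t - 96·t^2

(-4 + 3·t)·(-2·s - 4)·(8·t - s - 3)
= (8·s + 16 - 6·s·t - 12·t)·(8·t - s - 3)    [distributive law]
= 64·s·t - 8·s^2 - 24·s + 128·t - 16·s - 48 - 48·s·t^2 + 6·s^2·t + 18·s·t - 96·t^2 + 12·s·t + 36·t    [distributive law]
= 94·s·t - 8·s^2 - 40·s + 164·t - 48 - 48·s·t^2 + 6·s^2·t - 96·t^2    [combine like terms]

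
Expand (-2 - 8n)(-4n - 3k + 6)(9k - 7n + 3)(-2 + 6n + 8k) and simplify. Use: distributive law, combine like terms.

-168kn + 788kn^2 - 2748k^2n - 968n^2 + 2704n^3 - 144n - 828k^2 + 432k^3 - 108k + 72 - 1072kn^3 + 2256k^2n^2 - 1344n^4 + 1728k^3n

(-2 - 8n)(-4n - 3k + 6)(9k - 7n + 3)(-2 + 6n + 8k)
= (8n + 6k - 12 + 32n^2 + 24kn - 48n)(9k - 7n + 3)(-2 + 6n + 8k)    [distributive law]
= (-40n + 6k - 12 + 32n^2 + 24kn)(9k - 7n + 3)(-2 + 6n + 8k)    [combine like terms]
= (-360kn + 280n^2 - 120n + 54k^2 - 42kn + 18k - 108k + 84n - 36 + 288kn^2 - 224n^3 + 96n^2 + 216k^2n - 168kn^2 + 72kn)(-2 + 6n + 8k)    [distributive law]
= (-330kn + 376n^2 - 36n + 54k^2 - 90k - 36 + 120kn^2 - 224n^3 + 216k^2n)(-2 + 6n + 8k)    [combine like terms]
= 660kn - 1980kn^2 - 2640k^2n - 752n^2 + 2256n^3 + 3008kn^2 + 72n - 216n^2 - 288kn - 108k^2 + 324k^2n + 432k^3 + 180k - 540kn - 720k^2 + 72 - 216n - 288k - 240kn^2 + 720kn^3 + 960k^2n^2 + 448n^3 - 1344n^4 - 1792kn^3 - 432k^2n + 1296k^2n^2 + 1728k^3n    [distributive law]
= -168kn + 788kn^2 - 2748k^2n - 968n^2 + 2704n^3 - 144n - 828k^2 + 432k^3 - 108k + 72 - 1072kn^3 + 2256k^2n^2 - 1344n^4 + 1728k^3n    [combine like terms]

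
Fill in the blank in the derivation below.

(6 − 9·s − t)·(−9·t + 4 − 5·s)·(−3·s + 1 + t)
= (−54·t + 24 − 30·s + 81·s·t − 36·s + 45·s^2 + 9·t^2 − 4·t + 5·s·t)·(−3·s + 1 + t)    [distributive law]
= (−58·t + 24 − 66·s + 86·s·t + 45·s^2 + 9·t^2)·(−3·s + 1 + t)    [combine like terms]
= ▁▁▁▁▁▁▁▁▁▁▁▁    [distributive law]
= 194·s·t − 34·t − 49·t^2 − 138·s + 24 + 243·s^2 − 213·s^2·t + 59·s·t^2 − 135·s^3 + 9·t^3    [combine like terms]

Applying distributive law to the line above:

174·s·t − 58·t − 58·t^2 − 72·s + 24 + 24·t + 198·s^2 − 66·s − 66·s·t − 258·s^2·t + 86·s·t + 86·s·t^2 − 135·s^3 + 45·s^2 + 45·s^2·t − 27·s·t^2 + 9·t^2 + 9·t^3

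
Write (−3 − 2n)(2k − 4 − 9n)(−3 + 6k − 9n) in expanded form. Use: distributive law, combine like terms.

90k − 36k^2 + 276kn − 36 − 213n − 369n^2 − 24k^2n + 144kn^2 − 162n^3

(−3 − 2n)(2k − 4 − 9n)(−3 + 6k − 9n)
= (−6k + 12 + 27n − 4kn + 8n + 18n^2)(−3 + 6k − 9n)    [distributive law]
= (−6k + 12 + 35n − 4kn + 18n^2)(−3 + 6k − 9n)    [combine like terms]
= 18k − 36k^2 + 54kn − 36 + 72k − 108n − 105n + 210kn − 315n^2 + 12kn − 24k^2n + 36kn^2 − 54n^2 + 108kn^2 − 162n^3    [distributive law]
= 90k − 36k^2 + 276kn − 36 − 213n − 369n^2 − 24k^2n + 144kn^2 − 162n^3    [combine like terms]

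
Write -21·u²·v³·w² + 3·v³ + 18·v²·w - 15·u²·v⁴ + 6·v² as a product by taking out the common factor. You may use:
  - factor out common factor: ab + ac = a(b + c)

3·v²(-7·u²·v·w² + v + 6·w - 5·u²·v² + 2)

-21·u²·v³·w² + 3·v³ + 18·v²·w - 15·u²·v⁴ + 6·v²
= 3(-7·u²·v³·w² + v³ + 6·v²·w - 5·u²·v⁴ + 2·v²)    [factor out 3]
= 3·v²(-7·u²·v·w² + v + 6·w - 5·u²·v² + 2)    [factor out v²]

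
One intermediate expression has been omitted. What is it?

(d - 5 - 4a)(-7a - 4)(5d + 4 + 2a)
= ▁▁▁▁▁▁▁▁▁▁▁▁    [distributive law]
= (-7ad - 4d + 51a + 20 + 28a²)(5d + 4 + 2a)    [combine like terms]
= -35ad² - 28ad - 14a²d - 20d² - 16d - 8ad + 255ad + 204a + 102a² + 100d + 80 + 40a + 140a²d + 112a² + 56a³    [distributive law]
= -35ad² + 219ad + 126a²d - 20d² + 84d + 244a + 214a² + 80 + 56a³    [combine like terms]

After distributive law, the bracketed line is:

(-7ad - 4d + 35a + 20 + 28a² + 16a)(5d + 4 + 2a)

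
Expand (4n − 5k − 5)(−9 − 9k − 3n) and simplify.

(4n − 5k − 5)(−9 − 9k − 3n)
= −36n − 36kn − 12n² + 45k + 45k² + 15kn + 45 + 45k + 15n    [distributive law]
= −21n − 21kn − 12n² + 90k + 45k² + 45    [combine like terms]

−21n − 21kn − 12n² + 90k + 45k² + 45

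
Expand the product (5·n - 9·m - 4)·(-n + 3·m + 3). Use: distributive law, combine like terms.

(5·n - 9·m - 4)·(-n + 3·m + 3)
= -5·n^2 + 15·m·n + 15·n + 9·m·n - 27·m^2 - 27·m + 4·n - 12·m - 12    [distributive law]
= -5·n^2 + 24·m·n + 19·n - 27·m^2 - 39·m - 12    [combine like terms]

-5·n^2 + 24·m·n + 19·n - 27·m^2 - 39·m - 12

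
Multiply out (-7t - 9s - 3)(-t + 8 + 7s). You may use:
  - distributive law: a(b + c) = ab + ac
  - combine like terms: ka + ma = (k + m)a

7t^2 - 53t - 40st - 93s - 63s^2 - 24

(-7t - 9s - 3)(-t + 8 + 7s)
= 7t^2 - 56t - 49st + 9st - 72s - 63s^2 + 3t - 24 - 21s    [distributive law]
= 7t^2 - 53t - 40st - 93s - 63s^2 - 24    [combine like terms]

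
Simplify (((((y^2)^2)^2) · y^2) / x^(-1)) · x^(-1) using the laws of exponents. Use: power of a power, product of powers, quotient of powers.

(((((y^2)^2)^2) · y^2) / x^(-1)) · x^(-1)
= ((((y^2)^4) · y^2) / x^(-1)) · x^(-1)    [power of a power]
= ((y^8 · y^2) / x^(-1)) · x^(-1)    [power of a power]
= (y^10 / x^(-1)) · x^(-1)    [product of powers]
= y^10    [quotient of powers]

y^10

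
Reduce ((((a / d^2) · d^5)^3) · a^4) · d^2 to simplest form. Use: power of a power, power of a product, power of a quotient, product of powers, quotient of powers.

((((a / d^2) · d^5)^3) · a^4) · d^2
= ((((a / d^2)^3) · ((d^5)^3)) · a^4) · d^2    [power of a product]
= ((((a^3) / ((d^2)^3)) · ((d^5)^3)) · a^4) · d^2    [power of a quotient]
= (((a^3 / d^6) · ((d^5)^3)) · a^4) · d^2    [power of a power]
= (((a^3 / d^6) · d^15) · a^4) · d^2    [power of a power]
= a^7d^11    [quotient of powers; product of powers]

a^7d^11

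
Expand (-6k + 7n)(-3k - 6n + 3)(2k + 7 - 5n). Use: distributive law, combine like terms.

36k³ + 90k² - 60k²n + 237kn - 159kn² - 126k - 399n² + 210n³ + 147n

(-6k + 7n)(-3k - 6n + 3)(2k + 7 - 5n)
= (18k² + 36kn - 18k - 21kn - 42n² + 21n)(2k + 7 - 5n)    [distributive law]
= (18k² + 15kn - 18k - 42n² + 21n)(2k + 7 - 5n)    [combine like terms]
= 36k³ + 126k² - 90k²n + 30k²n + 105kn - 75kn² - 36k² - 126k + 90kn - 84kn² - 294n² + 210n³ + 42kn + 147n - 105n²    [distributive law]
= 36k³ + 90k² - 60k²n + 237kn - 159kn² - 126k - 399n² + 210n³ + 147n    [combine like terms]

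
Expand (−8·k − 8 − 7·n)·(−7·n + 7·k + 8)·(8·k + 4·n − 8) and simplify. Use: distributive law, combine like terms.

(−8·k − 8 − 7·n)·(−7·n + 7·k + 8)·(8·k + 4·n − 8)
= (56·k·n − 56·k² − 64·k + 56·n − 56·k − 64 + 49·n² − 49·k·n − 56·n)·(8·k + 4·n − 8)    [distributive law]
= (7·k·n − 56·k² − 120·k − 64 + 49·n²)·(8·k + 4·n − 8)    [combine like terms]
= 56·k²·n + 28·k·n² − 56·k·n − 448·k³ − 224·k²·n + 448·k² − 960·k² − 480·k·n + 960·k − 512·k − 256·n + 512 + 392·k·n² + 196·n³ − 392·n²    [distributive law]
= −168·k²·n + 420·k·n² − 536·k·n − 448·k³ − 512·k² + 448·k − 256·n + 512 + 196·n³ − 392·n²    [combine like terms]

−168·k²·n + 420·k·n² − 536·k·n − 448·k³ − 512·k² + 448·k − 256·n + 512 + 196·n³ − 392·n²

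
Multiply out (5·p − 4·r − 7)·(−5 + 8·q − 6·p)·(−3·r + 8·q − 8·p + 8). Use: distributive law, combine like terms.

−19·p·r + 904·p·q − 376·p^2 − 144·p + 328·p·q·r + 320·p·q^2 − 560·p^2·q − 102·p^2·r + 240·p^3 − 60·r^2 + 72·q·r + 55·r + 96·q·r^2 − 256·q^2·r − 72·p·r^2 − 168·q + 280 − 448·q^2

(5·p − 4·r − 7)·(−5 + 8·q − 6·p)·(−3·r + 8·q − 8·p + 8)
= (−25·p + 40·p·q − 30·p^2 + 20·r − 32·q·r + 24·p·r + 35 − 56·q + 42·p)·(−3·r + 8·q − 8·p + 8)    [distributive law]
= (17·p + 40·p·q − 30·p^2 + 20·r − 32·q·r + 24·p·r + 35 − 56·q)·(−3·r + 8·q − 8·p + 8)    [combine like terms]
= −51·p·r + 136·p·q − 136·p^2 + 136·p − 120·p·q·r + 320·p·q^2 − 320·p^2·q + 320·p·q + 90·p^2·r − 240·p^2·q + 240·p^3 − 240·p^2 − 60·r^2 + 160·q·r − 160·p·r + 160·r + 96·q·r^2 − 256·q^2·r + 256·p·q·r − 256·q·r − 72·p·r^2 + 192·p·q·r − 192·p^2·r + 192·p·r − 105·r + 280·q − 280·p + 280 + 168·q·r − 448·q^2 + 448·p·q − 448·q    [distributive law]
= −19·p·r + 904·p·q − 376·p^2 − 144·p + 328·p·q·r + 320·p·q^2 − 560·p^2·q − 102·p^2·r + 240·p^3 − 60·r^2 + 72·q·r + 55·r + 96·q·r^2 − 256·q^2·r − 72·p·r^2 − 168·q + 280 − 448·q^2    [combine like terms]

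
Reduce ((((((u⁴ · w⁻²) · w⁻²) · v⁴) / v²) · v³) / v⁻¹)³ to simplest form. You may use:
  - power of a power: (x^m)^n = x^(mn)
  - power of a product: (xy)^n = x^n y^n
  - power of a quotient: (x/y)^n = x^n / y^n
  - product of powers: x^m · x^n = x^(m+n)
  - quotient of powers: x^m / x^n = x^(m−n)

u¹²·v¹⁸·w⁻¹²

((((((u⁴ · w⁻²) · w⁻²) · v⁴) / v²) · v³) / v⁻¹)³
= ((((((u⁴ · w⁻²) · w⁻²) · v⁴) / v²) · v³)³) / ((v⁻¹)³)    [power of a quotient]
= ((((((u⁴ · w⁻²) · w⁻²) · v⁴) / v²)³) · ((v³)³)) / ((v⁻¹)³)    [power of a product]
= ((((((u⁴ · w⁻²) · w⁻²) · v⁴)³) / ((v²)³)) · ((v³)³)) / ((v⁻¹)³)    [power of a quotient]
= ((((((u⁴ · w⁻²) · w⁻²)³) · ((v⁴)³)) / ((v²)³)) · ((v³)³)) / ((v⁻¹)³)    [power of a product]
= ((((((u⁴ · w⁻²)³) · ((w⁻²)³)) · ((v⁴)³)) / ((v²)³)) · ((v³)³)) / ((v⁻¹)³)    [power of a product]
= (((((((u⁴)³) · ((w⁻²)³)) · ((w⁻²)³)) · ((v⁴)³)) / ((v²)³)) · ((v³)³)) / ((v⁻¹)³)    [power of a product]
= (((((u¹² · ((w⁻²)³)) · ((w⁻²)³)) · ((v⁴)³)) / ((v²)³)) · ((v³)³)) / ((v⁻¹)³)    [power of a power]
= (((((u¹² · w⁻⁶) · ((w⁻²)³)) · ((v⁴)³)) / ((v²)³)) · ((v³)³)) / ((v⁻¹)³)    [power of a power]
= (((((u¹² · w⁻⁶) · w⁻⁶) · ((v⁴)³)) / ((v²)³)) · ((v³)³)) / ((v⁻¹)³)    [power of a power]
= (((((u¹² · w⁻⁶) · w⁻⁶) · v¹²) / ((v²)³)) · ((v³)³)) / ((v⁻¹)³)    [power of a power]
= (((((u¹² · w⁻⁶) · w⁻⁶) · v¹²) / v⁶) · ((v³)³)) / ((v⁻¹)³)    [power of a power]
= (((((u¹² · w⁻⁶) · w⁻⁶) · v¹²) / v⁶) · v⁹) / ((v⁻¹)³)    [power of a power]
= (((((u¹² · w⁻⁶) · w⁻⁶) · v¹²) / v⁶) · v⁹) / v⁻³    [power of a power]
= u¹²·v¹⁸·w⁻¹²    [quotient of powers; product of powers]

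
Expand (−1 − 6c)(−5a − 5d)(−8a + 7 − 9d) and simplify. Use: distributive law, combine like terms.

−40a² + 35a − 85ad + 35d − 45d² − 240a²c + 210ac − 510acd + 210cd − 270cd²

(−1 − 6c)(−5a − 5d)(−8a + 7 − 9d)
= (5a + 5d + 30ac + 30cd)(−8a + 7 − 9d)    [distributive law]
= −40a² + 35a − 45ad − 40ad + 35d − 45d² − 240a²c + 210ac − 270acd − 240acd + 210cd − 270cd²    [distributive law]
= −40a² + 35a − 85ad + 35d − 45d² − 240a²c + 210ac − 510acd + 210cd − 270cd²    [combine like terms]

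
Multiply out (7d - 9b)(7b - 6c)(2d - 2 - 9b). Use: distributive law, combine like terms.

98bd² - 98bd - 567b²d - 84cd² + 84cd + 486bcd + 126b² + 567b³ - 108bc - 486b²c

(7d - 9b)(7b - 6c)(2d - 2 - 9b)
= (49bd - 42cd - 63b² + 54bc)(2d - 2 - 9b)    [distributive law]
= 98bd² - 98bd - 441b²d - 84cd² + 84cd + 378bcd - 126b²d + 126b² + 567b³ + 108bcd - 108bc - 486b²c    [distributive law]
= 98bd² - 98bd - 567b²d - 84cd² + 84cd + 486bcd + 126b² + 567b³ - 108bc - 486b²c    [combine like terms]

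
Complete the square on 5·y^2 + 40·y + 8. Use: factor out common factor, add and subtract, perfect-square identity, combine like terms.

5·y^2 + 40·y + 8
= 5(y^2 + 8·y) + 8    [factor out 5 from the y-terms]
= 5(y^2 + 8·y + 16 − 16) + 8    [add and subtract 16 inside the bracket]
= 5(y + 4)^2 − 80 + 8    [perfect-square identity]
= 5(y + 4)^2 − 72    [combine constants]

5(y + 4)^2 − 72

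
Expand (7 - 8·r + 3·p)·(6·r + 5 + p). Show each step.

2·r + 35 + 22·p - 48·r^2 + 10·p·r + 3·p^2

(7 - 8·r + 3·p)·(6·r + 5 + p)
= 42·r + 35 + 7·p - 48·r^2 - 40·r - 8·p·r + 18·p·r + 15·p + 3·p^2    [distributive law]
= 2·r + 35 + 22·p - 48·r^2 + 10·p·r + 3·p^2    [combine like terms]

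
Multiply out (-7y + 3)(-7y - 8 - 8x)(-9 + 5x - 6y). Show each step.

(-7y + 3)(-7y - 8 - 8x)(-9 + 5x - 6y)
= (49y^2 + 56y + 56xy - 21y - 24 - 24x)(-9 + 5x - 6y)    [distributive law]
= (49y^2 + 35y + 56xy - 24 - 24x)(-9 + 5x - 6y)    [combine like terms]
= -441y^2 + 245xy^2 - 294y^3 - 315y + 175xy - 210y^2 - 504xy + 280x^2y - 336xy^2 + 216 - 120x + 144y + 216x - 120x^2 + 144xy    [distributive law]
= -651y^2 - 91xy^2 - 294y^3 - 171y - 185xy + 280x^2y + 216 + 96x - 120x^2    [combine like terms]

-651y^2 - 91xy^2 - 294y^3 - 171y - 185xy + 280x^2y + 216 + 96x - 120x^2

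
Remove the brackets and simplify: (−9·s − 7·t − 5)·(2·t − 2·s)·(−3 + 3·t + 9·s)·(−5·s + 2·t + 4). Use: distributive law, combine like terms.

384·s^2·t − 708·s·t^2 − 402·s·t + 726·s^2·t^2 − 66·s·t^3 + 234·s^3·t + 468·s^3 + 294·s^2 − 810·s^4 − 144·t^3 + 108·t^2 − 84·t^4 + 120·t − 120·s

(−9·s − 7·t − 5)·(2·t − 2·s)·(−3 + 3·t + 9·s)·(−5·s + 2·t + 4)
= (−18·s·t + 18·s^2 − 14·t^2 + 14·s·t − 10·t + 10·s)·(−3 + 3·t + 9·s)·(−5·s + 2·t + 4)    [distributive law]
= (−4·s·t + 18·s^2 − 14·t^2 − 10·t + 10·s)·(−3 + 3·t + 9·s)·(−5·s + 2·t + 4)    [combine like terms]
= (12·s·t − 12·s·t^2 − 36·s^2·t − 54·s^2 + 54·s^2·t + 162·s^3 + 42·t^2 − 42·t^3 − 126·s·t^2 + 30·t − 30·t^2 − 90·s·t − 30·s + 30·s·t + 90·s^2)·(−5·s + 2·t + 4)    [distributive law]
= (−48·s·t − 138·s·t^2 + 18·s^2·t + 36·s^2 + 162·s^3 + 12·t^2 − 42·t^3 + 30·t − 30·s)·(−5·s + 2·t + 4)    [combine like terms]
= 240·s^2·t − 96·s·t^2 − 192·s·t + 690·s^2·t^2 − 276·s·t^3 − 552·s·t^2 − 90·s^3·t + 36·s^2·t^2 + 72·s^2·t − 180·s^3 + 72·s^2·t + 144·s^2 − 810·s^4 + 324·s^3·t + 648·s^3 − 60·s·t^2 + 24·t^3 + 48·t^2 + 210·s·t^3 − 84·t^4 − 168·t^3 − 150·s·t + 60·t^2 + 120·t + 150·s^2 − 60·s·t − 120·s    [distributive law]
= 384·s^2·t − 708·s·t^2 − 402·s·t + 726·s^2·t^2 − 66·s·t^3 + 234·s^3·t + 468·s^3 + 294·s^2 − 810·s^4 − 144·t^3 + 108·t^2 − 84·t^4 + 120·t − 120·s    [combine like terms]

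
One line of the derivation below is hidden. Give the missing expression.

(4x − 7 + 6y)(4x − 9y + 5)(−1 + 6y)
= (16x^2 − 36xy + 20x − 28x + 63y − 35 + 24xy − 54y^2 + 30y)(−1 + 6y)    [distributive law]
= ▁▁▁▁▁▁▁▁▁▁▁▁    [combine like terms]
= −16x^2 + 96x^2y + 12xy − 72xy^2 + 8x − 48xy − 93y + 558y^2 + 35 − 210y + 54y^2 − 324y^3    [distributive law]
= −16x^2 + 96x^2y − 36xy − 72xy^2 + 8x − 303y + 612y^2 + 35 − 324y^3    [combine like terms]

After combine like terms, the bracketed line is:

(16x^2 − 12xy − 8x + 93y − 35 − 54y^2)(−1 + 6y)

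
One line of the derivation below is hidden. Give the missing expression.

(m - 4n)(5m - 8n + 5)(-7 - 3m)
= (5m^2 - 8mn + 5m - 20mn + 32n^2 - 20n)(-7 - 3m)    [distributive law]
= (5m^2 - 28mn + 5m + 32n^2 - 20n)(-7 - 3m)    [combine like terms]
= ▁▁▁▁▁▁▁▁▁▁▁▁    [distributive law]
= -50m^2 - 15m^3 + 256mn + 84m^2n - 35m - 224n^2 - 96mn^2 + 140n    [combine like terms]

Applying distributive law to the line above:

-35m^2 - 15m^3 + 196mn + 84m^2n - 35m - 15m^2 - 224n^2 - 96mn^2 + 140n + 60mn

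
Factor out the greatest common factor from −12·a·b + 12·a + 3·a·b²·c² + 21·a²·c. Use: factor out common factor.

3·a(−4·b + 4 + b²·c² + 7·a·c)

−12·a·b + 12·a + 3·a·b²·c² + 21·a²·c
= 3(−4·a·b + 4·a + a·b²·c² + 7·a²·c)    [factor out 3]
= 3·a(−4·b + 4 + b²·c² + 7·a·c)    [factor out a]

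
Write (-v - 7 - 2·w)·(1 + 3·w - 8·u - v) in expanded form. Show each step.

(-v - 7 - 2·w)·(1 + 3·w - 8·u - v)
= -v - 3·v·w + 8·u·v + v^2 - 7 - 21·w + 56·u + 7·v - 2·w - 6·w^2 + 16·u·w + 2·v·w    [distributive law]
= 6·v - v·w + 8·u·v + v^2 - 7 - 23·w + 56·u - 6·w^2 + 16·u·w    [combine like terms]

6·v - v·w + 8·u·v + v^2 - 7 - 23·w + 56·u - 6·w^2 + 16·u·w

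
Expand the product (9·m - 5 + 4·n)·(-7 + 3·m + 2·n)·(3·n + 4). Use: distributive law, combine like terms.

(9·m - 5 + 4·n)·(-7 + 3·m + 2·n)·(3·n + 4)
= (-63·m + 27·m^2 + 18·m·n + 35 - 15·m - 10·n - 28·n + 12·m·n + 8·n^2)·(3·n + 4)    [distributive law]
= (-78·m + 27·m^2 + 30·m·n + 35 - 38·n + 8·n^2)·(3·n + 4)    [combine like terms]
= -234·m·n - 312·m + 81·m^2·n + 108·m^2 + 90·m·n^2 + 120·m·n + 105·n + 140 - 114·n^2 - 152·n + 24·n^3 + 32·n^2    [distributive law]
= -114·m·n - 312·m + 81·m^2·n + 108·m^2 + 90·m·n^2 - 47·n + 140 - 82·n^2 + 24·n^3    [combine like terms]

-114·m·n - 312·m + 81·m^2·n + 108·m^2 + 90·m·n^2 - 47·n + 140 - 82·n^2 + 24·n^3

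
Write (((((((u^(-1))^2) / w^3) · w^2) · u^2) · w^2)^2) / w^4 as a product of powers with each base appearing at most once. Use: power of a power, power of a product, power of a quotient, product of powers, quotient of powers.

(((((((u^(-1))^2) / w^3) · w^2) · u^2) · w^2)^2) / w^4
= (((((((u^(-1))^2) / w^3) · w^2) · u^2)^2) · ((w^2)^2)) / w^4    [power of a product]
= (((((((u^(-1))^2) / w^3) · w^2)^2) · ((u^2)^2)) · ((w^2)^2)) / w^4    [power of a product]
= (((((((u^(-1))^2) / w^3)^2) · ((w^2)^2)) · ((u^2)^2)) · ((w^2)^2)) / w^4    [power of a product]
= (((((((u^(-1))^2)^2) / ((w^3)^2)) · ((w^2)^2)) · ((u^2)^2)) · ((w^2)^2)) / w^4    [power of a quotient]
= ((((((u^(-1))^4) / ((w^3)^2)) · ((w^2)^2)) · ((u^2)^2)) · ((w^2)^2)) / w^4    [power of a power]
= ((((u^(-4) / ((w^3)^2)) · ((w^2)^2)) · ((u^2)^2)) · ((w^2)^2)) / w^4    [power of a power]
= ((((u^(-4) / w^6) · ((w^2)^2)) · ((u^2)^2)) · ((w^2)^2)) / w^4    [power of a power]
= ((((u^(-4) / w^6) · w^4) · ((u^2)^2)) · ((w^2)^2)) / w^4    [power of a power]
= ((((u^(-4) / w^6) · w^4) · u^4) · ((w^2)^2)) / w^4    [power of a power]
= ((((u^(-4) / w^6) · w^4) · u^4) · w^4) / w^4    [power of a power]
= w^(-2)    [quotient of powers; product of powers]

w^(-2)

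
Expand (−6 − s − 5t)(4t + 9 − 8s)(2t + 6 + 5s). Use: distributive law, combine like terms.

−258t^2 − 522t − 51st − 324 − 36s + 243s^2 − 28st^2 + 196s^2t + 40s^3 − 40t^3

(−6 − s − 5t)(4t + 9 − 8s)(2t + 6 + 5s)
= (−24t − 54 + 48s − 4st − 9s + 8s^2 − 20t^2 − 45t + 40st)(2t + 6 + 5s)    [distributive law]
= (−69t − 54 + 39s + 36st + 8s^2 − 20t^2)(2t + 6 + 5s)    [combine like terms]
= −138t^2 − 414t − 345st − 108t − 324 − 270s + 78st + 234s + 195s^2 + 72st^2 + 216st + 180s^2t + 16s^2t + 48s^2 + 40s^3 − 40t^3 − 120t^2 − 100st^2    [distributive law]
= −258t^2 − 522t − 51st − 324 − 36s + 243s^2 − 28st^2 + 196s^2t + 40s^3 − 40t^3    [combine like terms]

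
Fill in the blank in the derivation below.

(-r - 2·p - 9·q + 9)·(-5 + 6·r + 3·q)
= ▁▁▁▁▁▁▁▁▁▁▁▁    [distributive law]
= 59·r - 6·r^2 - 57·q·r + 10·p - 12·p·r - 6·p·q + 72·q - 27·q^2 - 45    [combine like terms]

Applying distributive law to the line above:

5·r - 6·r^2 - 3·q·r + 10·p - 12·p·r - 6·p·q + 45·q - 54·q·r - 27·q^2 - 45 + 54·r + 27·q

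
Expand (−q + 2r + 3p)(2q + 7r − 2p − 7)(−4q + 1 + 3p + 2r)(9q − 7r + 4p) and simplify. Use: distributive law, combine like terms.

(−q + 2r + 3p)(2q + 7r − 2p − 7)(−4q + 1 + 3p + 2r)(9q − 7r + 4p)
= (−2q^2 − 7qr + 2pq + 7q + 4qr + 14r^2 − 4pr − 14r + 6pq + 21pr − 6p^2 − 21p)(−4q + 1 + 3p + 2r)(9q − 7r + 4p)    [distributive law]
= (−2q^2 − 3qr + 8pq + 7q + 14r^2 + 17pr − 14r − 6p^2 − 21p)(−4q + 1 + 3p + 2r)(9q − 7r + 4p)    [combine like terms]
= (8q^3 − 2q^2 − 6pq^2 − 4q^2r + 12q^2r − 3qr − 9pqr − 6qr^2 − 32pq^2 + 8pq + 24p^2q + 16pqr − 28q^2 + 7q + 21pq + 14qr − 56qr^2 + 14r^2 + 42pr^2 + 28r^3 − 68pqr + 17pr + 51p^2r + 34pr^2 + 56qr − 14r − 42pr − 28r^2 + 24p^2q − 6p^2 − 18p^3 − 12p^2r + 84pq − 21p − 63p^2 − 42pr)(9q − 7r + 4p)    [distributive law]
= (8q^3 − 30q^2 − 38pq^2 + 8q^2r + 67qr − 61pqr − 62qr^2 + 113pq + 48p^2q + 7q − 14r^2 + 76pr^2 + 28r^3 − 67pr + 39p^2r − 14r − 69p^2 − 18p^3 − 21p)(9q − 7r + 4p)    [combine like terms]
= 72q^4 − 56q^3r + 32pq^3 − 270q^3 + 210q^2r − 120pq^2 − 342pq^3 + 266pq^2r − 152p^2q^2 + 72q^3r − 56q^2r^2 + 32pq^2r + 603q^2r − 469qr^2 + 268pqr − 549pq^2r + 427pqr^2 − 244p^2qr − 558q^2r^2 + 434qr^3 − 248pqr^2 + 1017pq^2 − 791pqr + 452p^2q + 432p^2q^2 − 336p^2qr + 192p^3q + 63q^2 − 49qr + 28pq − 126qr^2 + 98r^3 − 56pr^2 + 684pqr^2 − 532pr^3 + 304p^2r^2 + 252qr^3 − 196r^4 + 112pr^3 − 603pqr + 469pr^2 − 268p^2r + 351p^2qr − 273p^2r^2 + 156p^3r − 126qr + 98r^2 − 56pr − 621p^2q + 483p^2r − 276p^3 − 162p^3q + 126p^3r − 72p^4 − 189pq + 147pr − 84p^2    [distributive law]
= 72q^4 + 16q^3r − 310pq^3 − 270q^3 + 813q^2r + 897pq^2 − 251pq^2r + 280p^2q^2 − 614q^2r^2 − 595qr^2 − 1126pqr + 863pqr^2 − 229p^2qr + 686qr^3 − 169p^2q + 30p^3q + 63q^2 − 175qr − 161pq + 98r^3 + 413pr^2 − 420pr^3 + 31p^2r^2 − 196r^4 + 215p^2r + 282p^3r + 98r^2 + 91pr − 276p^3 − 72p^4 − 84p^2    [combine like terms]

72q^4 + 16q^3r − 310pq^3 − 270q^3 + 813q^2r + 897pq^2 − 251pq^2r + 280p^2q^2 − 614q^2r^2 − 595qr^2 − 1126pqr + 863pqr^2 − 229p^2qr + 686qr^3 − 169p^2q + 30p^3q + 63q^2 − 175qr − 161pq + 98r^3 + 413pr^2 − 420pr^3 + 31p^2r^2 − 196r^4 + 215p^2r + 282p^3r + 98r^2 + 91pr − 276p^3 − 72p^4 − 84p^2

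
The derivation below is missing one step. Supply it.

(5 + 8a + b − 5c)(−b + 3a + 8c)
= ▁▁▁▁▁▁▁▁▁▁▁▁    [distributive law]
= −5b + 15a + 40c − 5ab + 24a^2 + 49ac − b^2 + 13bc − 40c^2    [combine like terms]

After distributive law, the bracketed line is:

−5b + 15a + 40c − 8ab + 24a^2 + 64ac − b^2 + 3ab + 8bc + 5bc − 15ac − 40c^2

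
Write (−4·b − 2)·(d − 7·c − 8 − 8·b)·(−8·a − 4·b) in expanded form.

(−4·b − 2)·(d − 7·c − 8 − 8·b)·(−8·a − 4·b)
= (−4·b·d + 28·b·c + 32·b + 32·b² − 2·d + 14·c + 16 + 16·b)·(−8·a − 4·b)    [distributive law]
= (−4·b·d + 28·b·c + 48·b + 32·b² − 2·d + 14·c + 16)·(−8·a − 4·b)    [combine like terms]
= 32·a·b·d + 16·b²·d − 224·a·b·c − 112·b²·c − 384·a·b − 192·b² − 256·a·b² − 128·b³ + 16·a·d + 8·b·d − 112·a·c − 56·b·c − 128·a − 64·b    [distributive law]

32·a·b·d + 16·b²·d − 224·a·b·c − 112·b²·c − 384·a·b − 192·b² − 256·a·b² − 128·b³ + 16·a·d + 8·b·d − 112·a·c − 56·b·c − 128·a − 64·b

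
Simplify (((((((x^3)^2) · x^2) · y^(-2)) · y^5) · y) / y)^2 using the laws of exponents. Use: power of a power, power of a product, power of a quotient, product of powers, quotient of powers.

x^16y^6

(((((((x^3)^2) · x^2) · y^(-2)) · y^5) · y) / y)^2
= (((((((x^3)^2) · x^2) · y^(-2)) · y^5) · y)^2) / (y^2)    [power of a quotient]
= (((((((x^3)^2) · x^2) · y^(-2)) · y^5)^2) · (y^2)) / (y^2)    [power of a product]
= (((((((x^3)^2) · x^2) · y^(-2))^2) · ((y^5)^2)) · (y^2)) / (y^2)    [power of a product]
= (((((((x^3)^2) · x^2)^2) · ((y^(-2))^2)) · ((y^5)^2)) · (y^2)) / (y^2)    [power of a product]
= (((((((x^3)^2)^2) · ((x^2)^2)) · ((y^(-2))^2)) · ((y^5)^2)) · (y^2)) / (y^2)    [power of a product]
= ((((((x^3)^4) · ((x^2)^2)) · ((y^(-2))^2)) · ((y^5)^2)) · (y^2)) / (y^2)    [power of a power]
= ((((x^12 · ((x^2)^2)) · ((y^(-2))^2)) · ((y^5)^2)) · (y^2)) / (y^2)    [power of a power]
= ((((x^12 · x^4) · ((y^(-2))^2)) · ((y^5)^2)) · (y^2)) / (y^2)    [power of a power]
= (((x^16 · ((y^(-2))^2)) · ((y^5)^2)) · (y^2)) / (y^2)    [product of powers]
= (((x^16 · y^(-4)) · ((y^5)^2)) · (y^2)) / (y^2)    [power of a power]
= (((x^16 · y^(-4)) · y^10) · (y^2)) / (y^2)    [power of a power]
= x^16y^6    [quotient of powers; product of powers]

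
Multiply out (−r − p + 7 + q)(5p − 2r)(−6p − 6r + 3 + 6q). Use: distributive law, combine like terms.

(−r − p + 7 + q)(5p − 2r)(−6p − 6r + 3 + 6q)
= (−5pr + 2r^2 − 5p^2 + 2pr + 35p − 14r + 5pq − 2qr)(−6p − 6r + 3 + 6q)    [distributive law]
= (−3pr + 2r^2 − 5p^2 + 35p − 14r + 5pq − 2qr)(−6p − 6r + 3 + 6q)    [combine like terms]
= 18p^2r + 18pr^2 − 9pr − 18pqr − 12pr^2 − 12r^3 + 6r^2 + 12qr^2 + 30p^3 + 30p^2r − 15p^2 − 30p^2q − 210p^2 − 210pr + 105p + 210pq + 84pr + 84r^2 − 42r − 84qr − 30p^2q − 30pqr + 15pq + 30pq^2 + 12pqr + 12qr^2 − 6qr − 12q^2r    [distributive law]
= 48p^2r + 6pr^2 − 135pr − 36pqr − 12r^3 + 90r^2 + 24qr^2 + 30p^3 − 225p^2 − 60p^2q + 105p + 225pq − 42r − 90qr + 30pq^2 − 12q^2r    [combine like terms]

48p^2r + 6pr^2 − 135pr − 36pqr − 12r^3 + 90r^2 + 24qr^2 + 30p^3 − 225p^2 − 60p^2q + 105p + 225pq − 42r − 90qr + 30pq^2 − 12q^2r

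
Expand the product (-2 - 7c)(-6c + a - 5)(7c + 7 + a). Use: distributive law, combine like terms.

(-2 - 7c)(-6c + a - 5)(7c + 7 + a)
= (12c - 2a + 10 + 42c² - 7ac + 35c)(7c + 7 + a)    [distributive law]
= (47c - 2a + 10 + 42c² - 7ac)(7c + 7 + a)    [combine like terms]
= 329c² + 329c + 47ac - 14ac - 14a - 2a² + 70c + 70 + 10a + 294c³ + 294c² + 42ac² - 49ac² - 49ac - 7a²c    [distributive law]
= 623c² + 399c - 16ac - 4a - 2a² + 70 + 294c³ - 7ac² - 7a²c    [combine like terms]

623c² + 399c - 16ac - 4a - 2a² + 70 + 294c³ - 7ac² - 7a²c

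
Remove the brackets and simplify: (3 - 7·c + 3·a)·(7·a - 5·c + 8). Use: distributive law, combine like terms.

45·a - 71·c + 24 - 64·a·c + 35·c² + 21·a²

(3 - 7·c + 3·a)·(7·a - 5·c + 8)
= 21·a - 15·c + 24 - 49·a·c + 35·c² - 56·c + 21·a² - 15·a·c + 24·a    [distributive law]
= 45·a - 71·c + 24 - 64·a·c + 35·c² + 21·a²    [combine like terms]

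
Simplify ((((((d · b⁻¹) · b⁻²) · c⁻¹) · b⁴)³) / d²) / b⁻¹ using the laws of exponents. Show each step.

((((((d · b⁻¹) · b⁻²) · c⁻¹) · b⁴)³) / d²) / b⁻¹
= ((((((d · b⁻¹) · b⁻²) · c⁻¹)³) · ((b⁴)³)) / d²) / b⁻¹    [power of a product]
= ((((((d · b⁻¹) · b⁻²)³) · ((c⁻¹)³)) · ((b⁴)³)) / d²) / b⁻¹    [power of a product]
= ((((((d · b⁻¹)³) · ((b⁻²)³)) · ((c⁻¹)³)) · ((b⁴)³)) / d²) / b⁻¹    [power of a product]
= ((((((d³) · ((b⁻¹)³)) · ((b⁻²)³)) · ((c⁻¹)³)) · ((b⁴)³)) / d²) / b⁻¹    [power of a product]
= (((((d³ · b⁻³) · ((b⁻²)³)) · ((c⁻¹)³)) · ((b⁴)³)) / d²) / b⁻¹    [power of a power]
= (((((d³ · b⁻³) · b⁻⁶) · ((c⁻¹)³)) · ((b⁴)³)) / d²) / b⁻¹    [power of a power]
= (((((d³ · b⁻³) · b⁻⁶) · c⁻³) · ((b⁴)³)) / d²) / b⁻¹    [power of a power]
= (((((d³ · b⁻³) · b⁻⁶) · c⁻³) · b¹²) / d²) / b⁻¹    [power of a power]
= b⁴c⁻³d    [quotient of powers; product of powers]

b⁴c⁻³d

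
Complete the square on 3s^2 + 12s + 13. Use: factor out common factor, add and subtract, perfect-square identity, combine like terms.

3s^2 + 12s + 13
= 3(s^2 + 4s) + 13    [factor out 3 from the s-terms]
= 3(s^2 + 4s + 4 - 4) + 13    [add and subtract 4 inside the bracket]
= 3(s + 2)^2 - 12 + 13    [perfect-square identity]
= 3(s + 2)^2 + 1    [combine constants]

3(s + 2)^2 + 1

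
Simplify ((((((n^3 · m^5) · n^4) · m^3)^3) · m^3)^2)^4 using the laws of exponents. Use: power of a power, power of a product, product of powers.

((((((n^3 · m^5) · n^4) · m^3)^3) · m^3)^2)^4
= (((((n^3 · m^5) · n^4) · m^3)^3) · m^3)^8    [power of a power]
= (((((n^3 · m^5) · n^4) · m^3)^3)^8) · ((m^3)^8)    [power of a product]
= ((((n^3 · m^5) · n^4) · m^3)^24) · ((m^3)^8)    [power of a power]
= ((((n^3 · m^5) · n^4)^24) · ((m^3)^24)) · ((m^3)^8)    [power of a product]
= ((((n^3 · m^5)^24) · ((n^4)^24)) · ((m^3)^24)) · ((m^3)^8)    [power of a product]
= (((((n^3)^24) · ((m^5)^24)) · ((n^4)^24)) · ((m^3)^24)) · ((m^3)^8)    [power of a product]
= (((n^72 · ((m^5)^24)) · ((n^4)^24)) · ((m^3)^24)) · ((m^3)^8)    [power of a power]
= (((n^72 · m^120) · ((n^4)^24)) · ((m^3)^24)) · ((m^3)^8)    [power of a power]
= (((n^72 · m^120) · n^96) · ((m^3)^24)) · ((m^3)^8)    [power of a power]
= (((n^72 · m^120) · n^96) · m^72) · ((m^3)^8)    [power of a power]
= (((n^72 · m^120) · n^96) · m^72) · m^24    [power of a power]
= m^216n^168    [product of powers]

m^216n^168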